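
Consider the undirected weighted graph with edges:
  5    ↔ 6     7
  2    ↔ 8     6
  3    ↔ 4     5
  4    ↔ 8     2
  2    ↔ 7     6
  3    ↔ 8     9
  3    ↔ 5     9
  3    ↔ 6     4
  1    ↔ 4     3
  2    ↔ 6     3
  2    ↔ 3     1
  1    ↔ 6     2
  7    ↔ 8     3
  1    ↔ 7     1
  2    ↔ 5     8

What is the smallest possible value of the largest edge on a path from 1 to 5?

7

Some routes from 1 to 5:
1 - 4 - 3 - 2 - 6 - 5: max(3, 5, 1, 3, 7) = 7
1 - 4 - 8 - 2 - 6 - 5: max(3, 2, 6, 3, 7) = 7
1 - 6 - 5: max(2, 7) = 7
1 - 4 - 8 - 7 - 2 - 6 - 5: max(3, 2, 3, 6, 3, 7) = 7
1 - 4 - 8 - 7 - 2 - 3 - 6 - 5: max(3, 2, 3, 6, 1, 4, 7) = 7
1 - 4 - 3 - 6 - 5: max(3, 5, 4, 7) = 7
Smallest bottleneck: 7.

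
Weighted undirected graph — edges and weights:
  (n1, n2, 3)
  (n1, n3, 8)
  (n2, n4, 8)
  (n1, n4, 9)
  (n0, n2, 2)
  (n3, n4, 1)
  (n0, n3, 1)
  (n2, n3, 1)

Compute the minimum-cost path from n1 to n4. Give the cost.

Some routes from n1 to n4:
n1→n2→n3→n4: 3 + 1 + 1 = 5
n1→n4: 9
n1→n2→n0→n3→n4: 3 + 2 + 1 + 1 = 7
Best route has total 5.

5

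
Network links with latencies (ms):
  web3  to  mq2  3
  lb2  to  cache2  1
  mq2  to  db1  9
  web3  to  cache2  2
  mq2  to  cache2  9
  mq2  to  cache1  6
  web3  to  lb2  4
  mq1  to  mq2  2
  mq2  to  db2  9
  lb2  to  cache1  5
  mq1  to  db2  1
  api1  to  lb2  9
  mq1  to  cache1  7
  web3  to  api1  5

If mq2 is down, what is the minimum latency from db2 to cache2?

14

Paths from db2 to cache2 avoiding mq2:
db2 - mq1 - cache1 - lb2 - api1 - web3 - cache2: 1 + 7 + 5 + 9 + 5 + 2 = 29
db2 - mq1 - cache1 - lb2 - web3 - cache2: 1 + 7 + 5 + 4 + 2 = 19
db2 - mq1 - cache1 - lb2 - cache2: 1 + 7 + 5 + 1 = 14
The minimum is 14 ms.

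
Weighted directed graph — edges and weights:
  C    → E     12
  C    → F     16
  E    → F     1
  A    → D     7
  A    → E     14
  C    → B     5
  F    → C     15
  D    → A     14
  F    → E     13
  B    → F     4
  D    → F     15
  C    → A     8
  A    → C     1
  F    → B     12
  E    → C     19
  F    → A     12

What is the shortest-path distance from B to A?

16

Candidate routes:
B-F-C-A: 4 + 15 + 8 = 27
B-F-E-C-A: 4 + 13 + 19 + 8 = 44
B-F-A: 4 + 12 = 16
The minimum is 16.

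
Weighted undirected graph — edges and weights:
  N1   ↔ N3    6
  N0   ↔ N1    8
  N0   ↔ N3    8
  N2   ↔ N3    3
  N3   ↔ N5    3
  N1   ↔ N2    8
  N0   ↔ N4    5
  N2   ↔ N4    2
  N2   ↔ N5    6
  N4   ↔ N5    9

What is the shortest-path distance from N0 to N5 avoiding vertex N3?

13

Candidate routes:
N0-N1-N2-N5: 8 + 8 + 6 = 22
N0-N1-N2-N4-N5: 8 + 8 + 2 + 9 = 27
N0-N4-N5: 5 + 9 = 14
N0-N4-N2-N5: 5 + 2 + 6 = 13
Best route has total 13.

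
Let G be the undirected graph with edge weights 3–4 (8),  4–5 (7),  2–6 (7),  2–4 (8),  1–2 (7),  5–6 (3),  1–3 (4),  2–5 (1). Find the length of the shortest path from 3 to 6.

Some routes from 3 to 6:
3-1-2-5-6: 4 + 7 + 1 + 3 = 15
3-4-5-6: 8 + 7 + 3 = 18
3-1-2-6: 4 + 7 + 7 = 18
Shortest: 15.

15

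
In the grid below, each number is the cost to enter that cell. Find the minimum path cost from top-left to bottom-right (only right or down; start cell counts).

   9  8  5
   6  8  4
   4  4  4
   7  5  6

Take (0,0)→(1,0)→(2,0)→(2,1)→(2,2)→(3,2) for a total of 9 + 6 + 4 + 4 + 4 + 6 = 33.
For comparison, the top-then-right route costs 36.

33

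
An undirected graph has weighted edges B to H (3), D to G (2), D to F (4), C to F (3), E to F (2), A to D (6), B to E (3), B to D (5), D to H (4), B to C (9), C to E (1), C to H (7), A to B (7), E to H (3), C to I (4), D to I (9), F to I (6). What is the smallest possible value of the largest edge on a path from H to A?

6

Comparing a few candidate routes:
H - B - E - C - I - F - D - A: max(3, 3, 1, 4, 6, 4, 6) = 6
H - D - A: max(4, 6) = 6
H - E - C - F - D - A: max(3, 1, 3, 4, 6) = 6
H - B - D - A: max(3, 5, 6) = 6
H - B - E - F - D - A: max(3, 3, 2, 4, 6) = 6
H - B - E - C - F - D - A: max(3, 3, 1, 3, 4, 6) = 6
The minimum achievable maximum is 6.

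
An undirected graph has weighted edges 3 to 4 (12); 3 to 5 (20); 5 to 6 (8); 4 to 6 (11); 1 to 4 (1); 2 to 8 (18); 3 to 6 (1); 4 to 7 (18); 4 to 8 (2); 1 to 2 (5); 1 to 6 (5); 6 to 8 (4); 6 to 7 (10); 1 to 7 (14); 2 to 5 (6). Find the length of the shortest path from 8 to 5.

12

Comparing a few candidate routes:
8-4-1-6-5: 2 + 1 + 5 + 8 = 16
8-6-5: 4 + 8 = 12
8-6-1-2-5: 4 + 5 + 5 + 6 = 20
8-4-1-2-5: 2 + 1 + 5 + 6 = 14
Shortest: 12.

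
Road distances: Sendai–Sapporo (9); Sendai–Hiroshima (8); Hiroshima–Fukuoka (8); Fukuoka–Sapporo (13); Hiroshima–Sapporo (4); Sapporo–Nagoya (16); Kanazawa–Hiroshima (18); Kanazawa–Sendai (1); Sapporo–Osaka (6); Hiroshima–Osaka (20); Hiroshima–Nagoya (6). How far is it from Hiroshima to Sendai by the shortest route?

A few of the Hiroshima→Sendai routes:
Hiroshima - Sapporo - Sendai: 4 + 9 = 13
Hiroshima - Kanazawa - Sendai: 18 + 1 = 19
Hiroshima - Fukuoka - Sapporo - Sendai: 8 + 13 + 9 = 30
Hiroshima - Sendai: 8
Hiroshima - Nagoya - Sapporo - Sendai: 6 + 16 + 9 = 31
Shortest: 8.

8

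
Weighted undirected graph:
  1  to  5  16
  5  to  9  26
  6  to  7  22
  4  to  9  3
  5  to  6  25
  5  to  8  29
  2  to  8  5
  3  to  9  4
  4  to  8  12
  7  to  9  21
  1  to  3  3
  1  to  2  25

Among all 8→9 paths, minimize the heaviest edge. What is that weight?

12

Checking several routes:
8→4→9: max(12, 3) = 12
8→2→1→5→9: max(5, 25, 16, 26) = 26
8→5→9: max(29, 26) = 29
8→2→1→5→6→7→9: max(5, 25, 16, 25, 22, 21) = 25
8→2→1→3→9: max(5, 25, 3, 4) = 25
The minimum achievable maximum is 12.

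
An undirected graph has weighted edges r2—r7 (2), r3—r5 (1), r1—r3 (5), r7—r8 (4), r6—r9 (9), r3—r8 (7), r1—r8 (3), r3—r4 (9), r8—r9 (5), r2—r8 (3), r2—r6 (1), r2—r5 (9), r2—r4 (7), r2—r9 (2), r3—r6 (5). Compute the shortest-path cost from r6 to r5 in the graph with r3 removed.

10

Paths from r6 to r5 avoiding r3:
r6-r2-r5: 1 + 9 = 10
r6-r9-r2-r5: 9 + 2 + 9 = 20
r6-r9-r8-r2-r5: 9 + 5 + 3 + 9 = 26
r6-r9-r8-r7-r2-r5: 9 + 5 + 4 + 2 + 9 = 29
The minimum is 10.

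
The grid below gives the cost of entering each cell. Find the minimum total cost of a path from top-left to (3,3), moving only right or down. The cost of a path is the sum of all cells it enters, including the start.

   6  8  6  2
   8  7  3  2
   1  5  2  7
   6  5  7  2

One optimal route is r0c0 → r1c0 → r2c0 → r2c1 → r2c2 → r2c3 → r3c3.
Its cost is 6 + 8 + 1 + 5 + 2 + 7 + 2 = 31.
(Top row then right column would cost 33.)

31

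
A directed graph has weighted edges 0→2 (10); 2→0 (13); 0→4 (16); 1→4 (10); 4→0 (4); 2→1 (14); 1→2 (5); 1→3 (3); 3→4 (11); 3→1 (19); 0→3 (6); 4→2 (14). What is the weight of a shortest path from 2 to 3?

Candidate routes:
2 → 1 → 3: 14 + 3 = 17
2 → 0 → 3: 13 + 6 = 19
2 → 1 → 4 → 0 → 3: 14 + 10 + 4 + 6 = 34
Best route has total 17.

17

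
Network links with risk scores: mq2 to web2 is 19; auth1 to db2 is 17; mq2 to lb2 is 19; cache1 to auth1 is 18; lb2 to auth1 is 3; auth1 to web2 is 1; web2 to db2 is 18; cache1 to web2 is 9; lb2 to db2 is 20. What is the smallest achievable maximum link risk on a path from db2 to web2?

A few of the db2→web2 routes:
db2 → web2: max(18) = 18
db2 → auth1 → cache1 → web2: max(17, 18, 9) = 18
db2 → auth1 → web2: max(17, 1) = 17
Best route has worst link 17.

17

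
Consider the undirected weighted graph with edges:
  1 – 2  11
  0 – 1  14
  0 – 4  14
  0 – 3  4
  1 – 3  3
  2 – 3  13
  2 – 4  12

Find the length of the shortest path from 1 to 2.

11

Comparing a few candidate routes:
1-3-0-4-2: 3 + 4 + 14 + 12 = 33
1-0-3-2: 14 + 4 + 13 = 31
1-3-2: 3 + 13 = 16
1-2: 11
Shortest: 11.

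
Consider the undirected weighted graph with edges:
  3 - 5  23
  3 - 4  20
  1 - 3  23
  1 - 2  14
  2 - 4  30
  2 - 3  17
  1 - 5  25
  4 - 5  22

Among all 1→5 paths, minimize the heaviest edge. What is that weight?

Some routes from 1 to 5:
1 → 2 → 3 → 4 → 5: max(14, 17, 20, 22) = 22
1 → 3 → 4 → 5: max(23, 20, 22) = 23
1 → 3 → 5: max(23, 23) = 23
1 → 2 → 3 → 5: max(14, 17, 23) = 23
Smallest bottleneck: 22.

22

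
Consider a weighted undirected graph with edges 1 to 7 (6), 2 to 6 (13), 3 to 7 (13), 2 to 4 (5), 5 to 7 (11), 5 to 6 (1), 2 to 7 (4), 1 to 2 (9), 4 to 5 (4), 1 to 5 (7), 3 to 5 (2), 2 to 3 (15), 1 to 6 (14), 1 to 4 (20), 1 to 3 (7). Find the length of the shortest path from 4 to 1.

11

Some routes from 4 to 1:
4→2→7→1: 5 + 4 + 6 = 15
4→5→1: 4 + 7 = 11
4→5→3→1: 4 + 2 + 7 = 13
4→2→1: 5 + 9 = 14
The minimum is 11.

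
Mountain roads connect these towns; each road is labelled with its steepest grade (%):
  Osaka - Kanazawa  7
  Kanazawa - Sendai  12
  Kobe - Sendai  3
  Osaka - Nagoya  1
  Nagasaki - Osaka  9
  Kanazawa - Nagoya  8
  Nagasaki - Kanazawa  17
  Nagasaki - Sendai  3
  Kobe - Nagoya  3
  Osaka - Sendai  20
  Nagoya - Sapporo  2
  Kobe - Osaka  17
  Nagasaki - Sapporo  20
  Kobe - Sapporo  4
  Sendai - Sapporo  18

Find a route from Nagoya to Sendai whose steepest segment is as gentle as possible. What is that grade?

3

Comparing a few candidate routes:
Nagoya - Osaka - Kanazawa - Sendai: max(1, 7, 12) = 12
Nagoya - Sapporo - Kobe - Sendai: max(2, 4, 3) = 4
Nagoya - Osaka - Nagasaki - Sendai: max(1, 9, 3) = 9
Nagoya - Kobe - Sendai: max(3, 3) = 3
Nagoya - Kanazawa - Osaka - Nagasaki - Sendai: max(8, 7, 9, 3) = 9
Best route has worst link 3%.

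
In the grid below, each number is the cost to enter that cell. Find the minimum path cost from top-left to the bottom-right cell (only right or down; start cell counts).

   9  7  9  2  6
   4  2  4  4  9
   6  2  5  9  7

Best path: r0c0 r1c0 r1c1 r2c1 r2c2 r2c3 r2c4
Cost: 9 + 4 + 2 + 2 + 5 + 9 + 7 = 38
(Top row then right column would cost 49.)

38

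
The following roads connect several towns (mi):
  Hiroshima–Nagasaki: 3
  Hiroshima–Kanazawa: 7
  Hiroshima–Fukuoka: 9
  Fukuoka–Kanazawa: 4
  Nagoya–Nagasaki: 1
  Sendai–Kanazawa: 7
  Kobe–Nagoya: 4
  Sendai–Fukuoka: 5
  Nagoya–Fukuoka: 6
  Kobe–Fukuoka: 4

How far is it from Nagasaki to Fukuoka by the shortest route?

Some routes from Nagasaki to Fukuoka:
Nagasaki -> Hiroshima -> Fukuoka: 3 + 9 = 12
Nagasaki -> Nagoya -> Kobe -> Fukuoka: 1 + 4 + 4 = 9
Nagasaki -> Nagoya -> Fukuoka: 1 + 6 = 7
Best route has total 7 mi.

7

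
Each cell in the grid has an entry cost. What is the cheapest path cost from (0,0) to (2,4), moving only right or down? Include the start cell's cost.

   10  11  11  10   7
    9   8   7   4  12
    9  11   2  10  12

Path [0,0] [1,0] [1,1] [1,2] [2,2] [2,3] [2,4]: 10 + 9 + 8 + 7 + 2 + 10 + 12 = 58.
For comparison, the top-then-right route costs 73.

58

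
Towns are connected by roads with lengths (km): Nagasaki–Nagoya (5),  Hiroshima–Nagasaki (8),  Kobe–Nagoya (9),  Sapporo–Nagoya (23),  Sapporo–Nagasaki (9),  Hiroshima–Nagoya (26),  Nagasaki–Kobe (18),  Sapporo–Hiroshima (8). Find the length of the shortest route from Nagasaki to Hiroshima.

Checking several routes:
Nagasaki-Kobe-Nagoya-Hiroshima: 18 + 9 + 26 = 53
Nagasaki-Hiroshima: 8
Nagasaki-Nagoya-Sapporo-Hiroshima: 5 + 23 + 8 = 36
Nagasaki-Sapporo-Hiroshima: 9 + 8 = 17
Nagasaki-Nagoya-Hiroshima: 5 + 26 = 31
Best route has total 8 km.

8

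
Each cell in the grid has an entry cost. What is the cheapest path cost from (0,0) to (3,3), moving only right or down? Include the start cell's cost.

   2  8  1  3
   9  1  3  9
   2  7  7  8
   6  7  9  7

One optimal route is r0c0 → r0c1 → r0c2 → r1c2 → r2c2 → r2c3 → r3c3.
Its cost is 2 + 8 + 1 + 3 + 7 + 8 + 7 = 36.
(Top row then right column would cost 38.)

36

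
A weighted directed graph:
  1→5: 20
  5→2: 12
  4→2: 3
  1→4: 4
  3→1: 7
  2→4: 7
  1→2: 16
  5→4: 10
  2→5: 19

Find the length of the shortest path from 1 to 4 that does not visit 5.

Candidate routes:
1-4: 4
1-2-4: 16 + 7 = 23
Shortest: 4.

4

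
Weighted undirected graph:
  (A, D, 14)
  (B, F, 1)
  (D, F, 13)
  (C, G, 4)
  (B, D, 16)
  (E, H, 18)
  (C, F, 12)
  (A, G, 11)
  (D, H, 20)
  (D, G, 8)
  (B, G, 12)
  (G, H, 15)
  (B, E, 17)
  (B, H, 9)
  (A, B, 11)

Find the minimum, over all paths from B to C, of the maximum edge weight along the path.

11

Comparing a few candidate routes:
B -> A -> G -> C: max(11, 11, 4) = 11
B -> G -> C: max(12, 4) = 12
B -> F -> C: max(1, 12) = 12
B -> A -> G -> D -> F -> C: max(11, 11, 8, 13, 12) = 13
B -> G -> D -> F -> C: max(12, 8, 13, 12) = 13
Smallest bottleneck: 11.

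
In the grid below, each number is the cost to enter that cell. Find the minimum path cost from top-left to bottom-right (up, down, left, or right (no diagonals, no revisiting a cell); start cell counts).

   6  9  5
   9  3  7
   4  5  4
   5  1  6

30

One optimal route is [0,0] -> [0,1] -> [1,1] -> [2,1] -> [3,1] -> [3,2].
Its cost is 6 + 9 + 3 + 5 + 1 + 6 = 30.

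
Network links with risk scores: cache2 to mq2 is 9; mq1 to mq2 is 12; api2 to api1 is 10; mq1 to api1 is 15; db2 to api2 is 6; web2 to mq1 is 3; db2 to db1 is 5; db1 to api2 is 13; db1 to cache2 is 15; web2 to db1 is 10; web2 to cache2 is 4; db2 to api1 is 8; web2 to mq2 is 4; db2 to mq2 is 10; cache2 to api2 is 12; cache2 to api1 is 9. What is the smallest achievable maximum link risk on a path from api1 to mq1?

Comparing a few candidate routes:
api1 - api2 - db2 - db1 - web2 - mq1: max(10, 6, 5, 10, 3) = 10
api1 - cache2 - mq2 - web2 - mq1: max(9, 9, 4, 3) = 9
api1 - cache2 - web2 - mq1: max(9, 4, 3) = 9
api1 - api2 - db2 - mq2 - web2 - mq1: max(10, 6, 10, 4, 3) = 10
api1 - cache2 - mq2 - db2 - db1 - web2 - mq1: max(9, 9, 10, 5, 10, 3) = 10
api1 - api2 - db2 - mq2 - cache2 - web2 - mq1: max(10, 6, 10, 9, 4, 3) = 10
Best route has worst link 9.

9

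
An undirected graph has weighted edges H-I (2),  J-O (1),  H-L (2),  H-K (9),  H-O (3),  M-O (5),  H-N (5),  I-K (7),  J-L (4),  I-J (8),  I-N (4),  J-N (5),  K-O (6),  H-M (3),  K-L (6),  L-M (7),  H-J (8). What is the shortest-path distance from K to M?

11

Some routes from K to M:
K→O→M: 6 + 5 = 11
K→H→M: 9 + 3 = 12
K→L→H→M: 6 + 2 + 3 = 11
Best route has total 11.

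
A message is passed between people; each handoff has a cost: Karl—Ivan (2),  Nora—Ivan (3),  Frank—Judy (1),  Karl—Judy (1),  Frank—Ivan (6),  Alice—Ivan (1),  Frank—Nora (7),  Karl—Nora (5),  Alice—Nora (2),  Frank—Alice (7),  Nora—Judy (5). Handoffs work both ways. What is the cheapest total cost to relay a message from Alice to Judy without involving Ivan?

Checking several routes:
Alice-Nora-Judy: 2 + 5 = 7
Alice-Nora-Frank-Judy: 2 + 7 + 1 = 10
Alice-Frank-Judy: 7 + 1 = 8
Alice-Nora-Karl-Judy: 2 + 5 + 1 = 8
Alice-Frank-Nora-Judy: 7 + 7 + 5 = 19
Shortest: 7.

7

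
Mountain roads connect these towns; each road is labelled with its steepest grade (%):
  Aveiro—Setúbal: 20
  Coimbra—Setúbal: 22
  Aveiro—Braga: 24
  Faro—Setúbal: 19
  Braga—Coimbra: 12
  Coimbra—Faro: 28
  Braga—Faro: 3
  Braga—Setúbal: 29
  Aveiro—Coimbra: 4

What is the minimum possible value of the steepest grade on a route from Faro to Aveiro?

Checking several routes:
Faro → Setúbal → Aveiro: max(19, 20) = 20
Faro → Braga → Coimbra → Setúbal → Aveiro: max(3, 12, 22, 20) = 22
Faro → Braga → Coimbra → Aveiro: max(3, 12, 4) = 12
Faro → Setúbal → Coimbra → Aveiro: max(19, 22, 4) = 22
Faro → Braga → Aveiro: max(3, 24) = 24
Smallest bottleneck: 12%.

12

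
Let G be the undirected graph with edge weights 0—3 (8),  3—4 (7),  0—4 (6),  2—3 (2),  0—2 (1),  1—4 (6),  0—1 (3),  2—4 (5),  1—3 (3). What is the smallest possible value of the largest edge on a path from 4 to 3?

5

Comparing a few candidate routes:
4 - 2 - 3: max(5, 2) = 5
4 - 0 - 2 - 3: max(6, 1, 2) = 6
4 - 2 - 0 - 1 - 3: max(5, 1, 3, 3) = 5
4 - 0 - 1 - 3: max(6, 3, 3) = 6
4 - 1 - 3: max(6, 3) = 6
The minimum achievable maximum is 5.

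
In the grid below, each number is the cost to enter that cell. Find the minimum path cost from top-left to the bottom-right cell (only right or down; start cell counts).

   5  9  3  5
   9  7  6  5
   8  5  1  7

One optimal route is (0,0)→(0,1)→(0,2)→(1,2)→(2,2)→(2,3).
Its cost is 5 + 9 + 3 + 6 + 1 + 7 = 31.

31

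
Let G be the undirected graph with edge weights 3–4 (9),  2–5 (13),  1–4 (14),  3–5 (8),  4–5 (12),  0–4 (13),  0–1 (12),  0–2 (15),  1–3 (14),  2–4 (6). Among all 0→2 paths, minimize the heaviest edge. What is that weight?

A few of the 0→2 routes:
0 -> 4 -> 2: max(13, 6) = 13
0 -> 4 -> 3 -> 5 -> 2: max(13, 9, 8, 13) = 13
0 -> 4 -> 5 -> 2: max(13, 12, 13) = 13
The minimum achievable maximum is 13.

13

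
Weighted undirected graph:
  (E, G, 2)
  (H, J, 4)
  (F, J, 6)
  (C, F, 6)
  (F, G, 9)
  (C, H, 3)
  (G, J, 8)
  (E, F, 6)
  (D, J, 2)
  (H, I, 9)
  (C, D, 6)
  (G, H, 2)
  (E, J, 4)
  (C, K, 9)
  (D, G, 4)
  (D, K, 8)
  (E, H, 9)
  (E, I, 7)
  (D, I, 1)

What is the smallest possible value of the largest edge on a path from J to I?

2

Checking several routes:
J - D - I: max(2, 1) = 2
J - H - C - D - I: max(4, 3, 6, 1) = 6
J - H - G - E - F - C - D - I: max(4, 2, 2, 6, 6, 6, 1) = 6
J - H - C - F - E - G - D - I: max(4, 3, 6, 6, 2, 4, 1) = 6
J - H - G - D - I: max(4, 2, 4, 1) = 4
J - E - G - D - I: max(4, 2, 4, 1) = 4
Best route has worst link 2.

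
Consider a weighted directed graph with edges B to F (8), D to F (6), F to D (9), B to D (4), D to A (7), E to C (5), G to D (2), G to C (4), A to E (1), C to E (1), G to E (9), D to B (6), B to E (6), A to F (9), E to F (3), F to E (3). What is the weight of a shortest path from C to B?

19

Paths from C to B:
C - E - F - D - B: 1 + 3 + 9 + 6 = 19
The minimum is 19.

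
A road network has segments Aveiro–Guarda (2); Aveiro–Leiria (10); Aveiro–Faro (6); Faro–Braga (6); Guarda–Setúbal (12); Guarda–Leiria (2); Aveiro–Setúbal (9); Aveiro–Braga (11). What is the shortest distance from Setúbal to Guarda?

11

Candidate routes:
Setúbal - Aveiro - Leiria - Guarda: 9 + 10 + 2 = 21
Setúbal - Aveiro - Guarda: 9 + 2 = 11
Setúbal - Guarda: 12
The minimum is 11.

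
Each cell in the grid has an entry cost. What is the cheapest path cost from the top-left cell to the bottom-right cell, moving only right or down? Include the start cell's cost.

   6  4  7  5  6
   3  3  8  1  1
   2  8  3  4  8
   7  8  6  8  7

Best path: r0c0 r1c0 r1c1 r1c2 r1c3 r1c4 r2c4 r3c4
Cost: 6 + 3 + 3 + 8 + 1 + 1 + 8 + 7 = 37
For comparison, the top-then-right route costs 44.

37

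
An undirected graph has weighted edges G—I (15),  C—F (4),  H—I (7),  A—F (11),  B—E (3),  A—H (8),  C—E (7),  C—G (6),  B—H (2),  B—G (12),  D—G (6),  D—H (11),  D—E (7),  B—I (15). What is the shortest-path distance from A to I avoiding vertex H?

Comparing a few candidate routes:
A - F - C - E - B - I: 11 + 4 + 7 + 3 + 15 = 40
A - F - C - E - D - G - I: 11 + 4 + 7 + 7 + 6 + 15 = 50
A - F - C - G - B - I: 11 + 4 + 6 + 12 + 15 = 48
A - F - C - G - I: 11 + 4 + 6 + 15 = 36
Shortest: 36.

36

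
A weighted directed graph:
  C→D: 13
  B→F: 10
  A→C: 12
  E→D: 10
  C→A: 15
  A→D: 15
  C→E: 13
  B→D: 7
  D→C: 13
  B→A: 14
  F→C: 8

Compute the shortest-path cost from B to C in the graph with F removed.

Candidate routes:
B -> A -> C: 14 + 12 = 26
B -> A -> D -> C: 14 + 15 + 13 = 42
B -> D -> C: 7 + 13 = 20
Best route has total 20.

20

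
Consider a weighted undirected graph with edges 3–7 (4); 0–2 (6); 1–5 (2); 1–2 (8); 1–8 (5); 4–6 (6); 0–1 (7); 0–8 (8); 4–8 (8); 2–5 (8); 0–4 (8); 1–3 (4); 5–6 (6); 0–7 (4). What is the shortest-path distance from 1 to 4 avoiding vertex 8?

14

Some routes from 1 to 4 avoiding 8:
1 → 2 → 0 → 4: 8 + 6 + 8 = 22
1 → 5 → 6 → 4: 2 + 6 + 6 = 14
1 → 0 → 4: 7 + 8 = 15
1 → 3 → 7 → 0 → 4: 4 + 4 + 4 + 8 = 20
Shortest: 14.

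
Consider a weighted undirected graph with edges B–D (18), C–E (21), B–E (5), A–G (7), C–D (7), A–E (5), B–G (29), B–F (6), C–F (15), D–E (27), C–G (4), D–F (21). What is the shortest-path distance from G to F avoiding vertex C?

23

Comparing a few candidate routes:
G-B-F: 29 + 6 = 35
G-A-E-B-D-F: 7 + 5 + 5 + 18 + 21 = 56
G-A-E-B-F: 7 + 5 + 5 + 6 = 23
Shortest: 23.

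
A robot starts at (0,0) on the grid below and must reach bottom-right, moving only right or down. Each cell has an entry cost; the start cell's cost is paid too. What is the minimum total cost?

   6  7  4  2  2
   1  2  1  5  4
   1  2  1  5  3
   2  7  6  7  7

Path (0,0) -> (1,0) -> (1,1) -> (1,2) -> (2,2) -> (2,3) -> (2,4) -> (3,4): 6 + 1 + 2 + 1 + 1 + 5 + 3 + 7 = 26.

26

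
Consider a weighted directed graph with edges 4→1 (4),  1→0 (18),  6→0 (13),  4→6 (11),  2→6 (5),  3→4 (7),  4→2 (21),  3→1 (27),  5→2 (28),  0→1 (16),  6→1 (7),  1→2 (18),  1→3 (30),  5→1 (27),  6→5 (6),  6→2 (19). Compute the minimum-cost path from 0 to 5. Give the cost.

45

Candidate routes:
0-1-3-4-2-6-5: 16 + 30 + 7 + 21 + 5 + 6 = 85
0-1-2-6-5: 16 + 18 + 5 + 6 = 45
0-1-3-4-6-5: 16 + 30 + 7 + 11 + 6 = 70
The minimum is 45.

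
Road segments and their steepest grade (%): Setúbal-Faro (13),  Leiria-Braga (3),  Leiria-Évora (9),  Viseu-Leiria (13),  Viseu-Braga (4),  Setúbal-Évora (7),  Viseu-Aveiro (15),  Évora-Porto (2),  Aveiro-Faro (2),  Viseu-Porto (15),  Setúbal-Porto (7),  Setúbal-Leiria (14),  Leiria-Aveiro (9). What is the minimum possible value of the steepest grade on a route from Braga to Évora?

Comparing a few candidate routes:
Braga→Viseu→Leiria→Aveiro→Faro→Setúbal→Porto→Évora: max(4, 13, 9, 2, 13, 7, 2) = 13
Braga→Viseu→Leiria→Aveiro→Faro→Setúbal→Évora: max(4, 13, 9, 2, 13, 7) = 13
Braga→Leiria→Évora: max(3, 9) = 9
Best route has worst link 9%.

9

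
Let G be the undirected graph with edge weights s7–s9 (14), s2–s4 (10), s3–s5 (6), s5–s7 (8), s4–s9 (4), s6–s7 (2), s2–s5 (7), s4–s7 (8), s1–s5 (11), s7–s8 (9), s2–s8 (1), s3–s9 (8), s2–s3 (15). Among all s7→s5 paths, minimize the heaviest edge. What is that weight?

8

Some routes from s7 to s5:
s7 -> s5: max(8) = 8
s7 -> s8 -> s2 -> s5: max(9, 1, 7) = 9
s7 -> s4 -> s9 -> s3 -> s5: max(8, 4, 8, 6) = 8
The minimum achievable maximum is 8.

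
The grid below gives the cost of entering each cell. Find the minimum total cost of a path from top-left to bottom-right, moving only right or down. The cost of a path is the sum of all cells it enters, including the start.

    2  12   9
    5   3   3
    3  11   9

One optimal route is (0,0) → (1,0) → (1,1) → (1,2) → (2,2).
Its cost is 2 + 5 + 3 + 3 + 9 = 22.
(Top row then right column would cost 35.)

22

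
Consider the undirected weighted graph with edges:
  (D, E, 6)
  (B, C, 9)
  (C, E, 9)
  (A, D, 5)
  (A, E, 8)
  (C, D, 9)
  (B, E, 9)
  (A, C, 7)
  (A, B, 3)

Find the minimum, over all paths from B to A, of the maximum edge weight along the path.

3

Some routes from B to A:
B -> C -> A: max(9, 7) = 9
B -> A: max(3) = 3
B -> C -> E -> D -> A: max(9, 9, 6, 5) = 9
B -> C -> E -> A: max(9, 9, 8) = 9
Smallest bottleneck: 3.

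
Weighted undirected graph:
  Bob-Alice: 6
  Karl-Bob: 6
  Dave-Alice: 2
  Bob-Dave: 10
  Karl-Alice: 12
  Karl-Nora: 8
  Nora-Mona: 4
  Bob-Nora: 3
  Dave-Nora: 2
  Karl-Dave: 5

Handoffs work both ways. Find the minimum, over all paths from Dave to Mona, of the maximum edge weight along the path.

Checking several routes:
Dave - Karl - Nora - Mona: max(5, 8, 4) = 8
Dave - Alice - Bob - Nora - Mona: max(2, 6, 3, 4) = 6
Dave - Alice - Bob - Karl - Nora - Mona: max(2, 6, 6, 8, 4) = 8
Dave - Bob - Nora - Mona: max(10, 3, 4) = 10
Dave - Karl - Bob - Nora - Mona: max(5, 6, 3, 4) = 6
Dave - Nora - Mona: max(2, 4) = 4
Best route has worst link 4.

4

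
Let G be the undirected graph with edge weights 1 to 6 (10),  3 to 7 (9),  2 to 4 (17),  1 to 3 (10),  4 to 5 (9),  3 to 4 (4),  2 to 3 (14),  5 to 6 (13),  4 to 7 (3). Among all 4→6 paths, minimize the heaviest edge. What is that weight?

10

A few of the 4→6 routes:
4-5-6: max(9, 13) = 13
4-7-3-1-6: max(3, 9, 10, 10) = 10
4-3-1-6: max(4, 10, 10) = 10
The minimum achievable maximum is 10.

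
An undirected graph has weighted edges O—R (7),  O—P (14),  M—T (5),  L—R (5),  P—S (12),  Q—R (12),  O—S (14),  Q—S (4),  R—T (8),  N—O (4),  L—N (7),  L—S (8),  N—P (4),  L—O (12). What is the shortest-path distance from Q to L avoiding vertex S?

Routes from Q to L avoiding S:
Q - R - L: 12 + 5 = 17
Q - R - O - N - L: 12 + 7 + 4 + 7 = 30
Q - R - O - L: 12 + 7 + 12 = 31
Q - R - O - P - N - L: 12 + 7 + 14 + 4 + 7 = 44
Shortest: 17.

17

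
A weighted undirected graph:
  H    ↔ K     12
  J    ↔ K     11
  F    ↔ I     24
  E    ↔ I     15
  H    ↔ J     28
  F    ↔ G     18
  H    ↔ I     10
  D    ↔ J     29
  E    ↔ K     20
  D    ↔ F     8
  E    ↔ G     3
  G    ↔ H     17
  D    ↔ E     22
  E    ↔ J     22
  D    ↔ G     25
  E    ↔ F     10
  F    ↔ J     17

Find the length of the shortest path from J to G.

25

Some routes from J to G:
J -> K -> E -> G: 11 + 20 + 3 = 34
J -> F -> E -> G: 17 + 10 + 3 = 30
J -> E -> G: 22 + 3 = 25
Shortest: 25.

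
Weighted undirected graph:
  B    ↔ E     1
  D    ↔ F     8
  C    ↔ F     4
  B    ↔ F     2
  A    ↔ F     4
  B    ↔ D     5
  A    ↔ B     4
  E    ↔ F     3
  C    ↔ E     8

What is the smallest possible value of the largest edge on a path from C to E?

Paths from C to E:
C→F→D→B→E: max(4, 8, 5, 1) = 8
C→F→A→B→E: max(4, 4, 4, 1) = 4
C→F→E: max(4, 3) = 4
C→F→B→E: max(4, 2, 1) = 4
C→E: max(8) = 8
The minimum achievable maximum is 4.

4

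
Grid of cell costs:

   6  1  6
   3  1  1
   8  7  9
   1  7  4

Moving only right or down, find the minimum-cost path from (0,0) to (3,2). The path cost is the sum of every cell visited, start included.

Path (0,0) → (0,1) → (1,1) → (1,2) → (2,2) → (3,2): 6 + 1 + 1 + 1 + 9 + 4 = 22.
(Top row then right column would cost 27.)

22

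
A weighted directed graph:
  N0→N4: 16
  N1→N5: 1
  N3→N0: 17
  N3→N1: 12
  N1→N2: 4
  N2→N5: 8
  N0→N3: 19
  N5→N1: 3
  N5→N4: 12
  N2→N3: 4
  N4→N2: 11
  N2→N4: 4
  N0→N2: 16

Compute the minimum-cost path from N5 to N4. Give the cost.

11

Routes from N5 to N4:
N5 - N1 - N2 - N3 - N0 - N4: 3 + 4 + 4 + 17 + 16 = 44
N5 - N1 - N2 - N4: 3 + 4 + 4 = 11
N5 - N4: 12
The minimum is 11.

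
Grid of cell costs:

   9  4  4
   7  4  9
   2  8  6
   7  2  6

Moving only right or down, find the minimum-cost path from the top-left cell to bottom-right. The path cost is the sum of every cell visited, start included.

33

Cheapest: (0,0)→(0,1)→(1,1)→(2,1)→(3,1)→(3,2)
  9 + 4 + 4 + 8 + 2 + 6 = 33
For comparison, the top-then-right route costs 38.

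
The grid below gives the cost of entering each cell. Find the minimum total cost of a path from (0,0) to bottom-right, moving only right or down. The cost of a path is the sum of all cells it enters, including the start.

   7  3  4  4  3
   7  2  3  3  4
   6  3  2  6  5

27

Best path: r0c0 -> r0c1 -> r1c1 -> r1c2 -> r1c3 -> r1c4 -> r2c4
Cost: 7 + 3 + 2 + 3 + 3 + 4 + 5 = 27
(Top row then right column would cost 30.)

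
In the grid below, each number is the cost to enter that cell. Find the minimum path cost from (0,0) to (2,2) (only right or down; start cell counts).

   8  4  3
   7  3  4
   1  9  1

One optimal route is (0,0)→(0,1)→(0,2)→(1,2)→(2,2).
Its cost is 8 + 4 + 3 + 4 + 1 = 20.

20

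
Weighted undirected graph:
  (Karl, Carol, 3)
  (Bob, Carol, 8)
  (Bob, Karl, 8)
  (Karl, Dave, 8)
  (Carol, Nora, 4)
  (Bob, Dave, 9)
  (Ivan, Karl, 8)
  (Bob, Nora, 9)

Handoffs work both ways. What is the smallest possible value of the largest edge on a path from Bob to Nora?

8

Paths from Bob to Nora:
Bob - Karl - Carol - Nora: max(8, 3, 4) = 8
Bob - Dave - Karl - Carol - Nora: max(9, 8, 3, 4) = 9
Bob - Nora: max(9) = 9
Bob - Carol - Nora: max(8, 4) = 8
The minimum achievable maximum is 8.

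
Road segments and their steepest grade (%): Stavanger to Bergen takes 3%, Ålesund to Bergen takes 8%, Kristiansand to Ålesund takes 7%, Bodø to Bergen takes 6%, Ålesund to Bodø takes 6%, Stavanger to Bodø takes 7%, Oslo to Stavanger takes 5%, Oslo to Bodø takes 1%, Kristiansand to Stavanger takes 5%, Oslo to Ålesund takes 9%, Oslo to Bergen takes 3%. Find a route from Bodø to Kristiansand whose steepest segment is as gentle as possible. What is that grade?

A few of the Bodø→Kristiansand routes:
Bodø-Ålesund-Kristiansand: max(6, 7) = 7
Bodø-Bergen-Stavanger-Kristiansand: max(6, 3, 5) = 6
Bodø-Bergen-Oslo-Stavanger-Kristiansand: max(6, 3, 5, 5) = 6
Bodø-Oslo-Bergen-Stavanger-Kristiansand: max(1, 3, 3, 5) = 5
Bodø-Oslo-Stavanger-Kristiansand: max(1, 5, 5) = 5
Smallest bottleneck: 5%.

5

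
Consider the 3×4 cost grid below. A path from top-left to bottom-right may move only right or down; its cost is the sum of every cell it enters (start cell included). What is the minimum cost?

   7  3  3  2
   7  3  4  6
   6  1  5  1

20

Cheapest: r0c0 -> r0c1 -> r1c1 -> r2c1 -> r2c2 -> r2c3
  7 + 3 + 3 + 1 + 5 + 1 = 20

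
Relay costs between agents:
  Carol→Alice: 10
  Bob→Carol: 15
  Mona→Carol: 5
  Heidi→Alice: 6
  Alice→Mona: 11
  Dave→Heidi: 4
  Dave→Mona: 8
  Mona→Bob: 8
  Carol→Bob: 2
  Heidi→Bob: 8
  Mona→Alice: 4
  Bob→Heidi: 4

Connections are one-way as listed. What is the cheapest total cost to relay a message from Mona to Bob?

Candidate routes:
Mona → Carol → Bob: 5 + 2 = 7
Mona → Bob: 8
The minimum is 7.

7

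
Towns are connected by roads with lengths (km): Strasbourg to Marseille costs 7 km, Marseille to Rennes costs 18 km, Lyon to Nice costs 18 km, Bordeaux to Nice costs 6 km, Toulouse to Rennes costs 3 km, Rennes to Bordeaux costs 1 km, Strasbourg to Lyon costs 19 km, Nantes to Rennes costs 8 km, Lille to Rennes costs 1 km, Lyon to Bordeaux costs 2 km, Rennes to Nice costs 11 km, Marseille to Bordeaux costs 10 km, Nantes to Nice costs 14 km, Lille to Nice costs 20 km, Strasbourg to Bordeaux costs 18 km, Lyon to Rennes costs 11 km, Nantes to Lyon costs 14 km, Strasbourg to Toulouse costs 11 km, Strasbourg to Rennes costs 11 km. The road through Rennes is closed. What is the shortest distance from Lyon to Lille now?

28

A few of the Lyon→Lille routes:
Lyon - Nantes - Nice - Lille: 14 + 14 + 20 = 48
Lyon - Bordeaux - Nice - Lille: 2 + 6 + 20 = 28
Lyon - Strasbourg - Marseille - Bordeaux - Nice - Lille: 19 + 7 + 10 + 6 + 20 = 62
Lyon - Nice - Lille: 18 + 20 = 38
The minimum is 28 km.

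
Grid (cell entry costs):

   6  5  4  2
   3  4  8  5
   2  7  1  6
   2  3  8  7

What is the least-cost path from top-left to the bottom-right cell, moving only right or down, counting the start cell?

Best path: (0,0) → (1,0) → (2,0) → (3,0) → (3,1) → (3,2) → (3,3)
Cost: 6 + 3 + 2 + 2 + 3 + 8 + 7 = 31
(Top row then right column would cost 35.)

31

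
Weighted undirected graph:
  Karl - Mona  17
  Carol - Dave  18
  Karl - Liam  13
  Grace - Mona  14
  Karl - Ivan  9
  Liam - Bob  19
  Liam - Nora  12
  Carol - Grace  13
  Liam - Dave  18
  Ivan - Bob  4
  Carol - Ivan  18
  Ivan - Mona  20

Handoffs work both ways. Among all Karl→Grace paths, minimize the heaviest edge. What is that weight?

Checking several routes:
Karl -> Ivan -> Mona -> Grace: max(9, 20, 14) = 20
Karl -> Ivan -> Carol -> Grace: max(9, 18, 13) = 18
Karl -> Ivan -> Bob -> Liam -> Dave -> Carol -> Grace: max(9, 4, 19, 18, 18, 13) = 19
Karl -> Liam -> Bob -> Ivan -> Carol -> Grace: max(13, 19, 4, 18, 13) = 19
Karl -> Liam -> Dave -> Carol -> Grace: max(13, 18, 18, 13) = 18
Karl -> Mona -> Grace: max(17, 14) = 17
The minimum achievable maximum is 17.

17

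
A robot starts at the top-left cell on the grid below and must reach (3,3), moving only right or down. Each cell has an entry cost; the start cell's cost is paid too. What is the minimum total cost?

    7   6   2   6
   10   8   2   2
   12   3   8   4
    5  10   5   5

28

Take r0c0 -> r0c1 -> r0c2 -> r1c2 -> r1c3 -> r2c3 -> r3c3 for a total of 7 + 6 + 2 + 2 + 2 + 4 + 5 = 28.
(Top row then right column would cost 32.)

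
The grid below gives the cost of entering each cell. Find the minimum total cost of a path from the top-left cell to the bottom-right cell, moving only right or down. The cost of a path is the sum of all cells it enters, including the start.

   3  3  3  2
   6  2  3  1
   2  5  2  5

17

Path r0c0→r0c1→r0c2→r0c3→r1c3→r2c3: 3 + 3 + 3 + 2 + 1 + 5 = 17.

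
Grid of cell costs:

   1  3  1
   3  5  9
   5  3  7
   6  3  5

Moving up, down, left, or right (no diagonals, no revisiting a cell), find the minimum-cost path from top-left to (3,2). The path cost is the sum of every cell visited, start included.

20

Path [0,0]→[0,1]→[1,1]→[2,1]→[3,1]→[3,2]: 1 + 3 + 5 + 3 + 3 + 5 = 20.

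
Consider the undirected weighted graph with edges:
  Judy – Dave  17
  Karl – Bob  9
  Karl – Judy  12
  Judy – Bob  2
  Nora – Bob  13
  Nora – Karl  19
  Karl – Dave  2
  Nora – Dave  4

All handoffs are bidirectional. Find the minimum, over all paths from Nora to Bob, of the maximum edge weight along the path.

9

Checking several routes:
Nora→Dave→Judy→Bob: max(4, 17, 2) = 17
Nora→Dave→Karl→Bob: max(4, 2, 9) = 9
Nora→Bob: max(13) = 13
Nora→Dave→Judy→Karl→Bob: max(4, 17, 12, 9) = 17
Nora→Karl→Bob: max(19, 9) = 19
Nora→Dave→Karl→Judy→Bob: max(4, 2, 12, 2) = 12
Best route has worst link 9.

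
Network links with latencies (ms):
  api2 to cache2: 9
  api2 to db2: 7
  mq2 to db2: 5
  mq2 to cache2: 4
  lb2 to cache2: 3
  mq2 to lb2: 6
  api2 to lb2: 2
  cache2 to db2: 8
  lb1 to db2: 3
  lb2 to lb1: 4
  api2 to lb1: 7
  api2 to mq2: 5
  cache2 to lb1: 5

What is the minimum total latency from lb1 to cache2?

A few of the lb1→cache2 routes:
lb1→cache2: 5
lb1→api2→lb2→cache2: 7 + 2 + 3 = 12
lb1→lb2→cache2: 4 + 3 = 7
lb1→db2→cache2: 3 + 8 = 11
lb1→db2→mq2→cache2: 3 + 5 + 4 = 12
Shortest: 5 ms.

5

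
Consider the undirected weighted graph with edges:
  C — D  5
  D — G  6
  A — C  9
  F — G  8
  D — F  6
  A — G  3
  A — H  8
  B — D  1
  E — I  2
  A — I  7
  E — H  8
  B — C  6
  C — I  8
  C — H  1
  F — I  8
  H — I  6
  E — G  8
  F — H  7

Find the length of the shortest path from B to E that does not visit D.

Comparing a few candidate routes:
B -> C -> H -> E: 6 + 1 + 8 = 15
B -> C -> I -> E: 6 + 8 + 2 = 16
B -> C -> H -> I -> E: 6 + 1 + 6 + 2 = 15
B -> C -> H -> A -> I -> E: 6 + 1 + 8 + 7 + 2 = 24
The minimum is 15.

15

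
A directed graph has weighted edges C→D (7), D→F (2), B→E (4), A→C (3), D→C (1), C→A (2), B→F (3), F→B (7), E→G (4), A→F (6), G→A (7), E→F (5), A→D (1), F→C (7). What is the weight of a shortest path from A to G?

Routes from A to G:
A -> C -> D -> F -> B -> E -> G: 3 + 7 + 2 + 7 + 4 + 4 = 27
A -> F -> B -> E -> G: 6 + 7 + 4 + 4 = 21
A -> D -> F -> B -> E -> G: 1 + 2 + 7 + 4 + 4 = 18
Best route has total 18.

18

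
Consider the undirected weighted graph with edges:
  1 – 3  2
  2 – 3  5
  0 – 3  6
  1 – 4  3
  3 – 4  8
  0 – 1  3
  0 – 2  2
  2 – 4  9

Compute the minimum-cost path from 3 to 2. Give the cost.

5

A few of the 3→2 routes:
3→2: 5
3→1→4→2: 2 + 3 + 9 = 14
3→0→2: 6 + 2 = 8
3→1→0→2: 2 + 3 + 2 = 7
Shortest: 5.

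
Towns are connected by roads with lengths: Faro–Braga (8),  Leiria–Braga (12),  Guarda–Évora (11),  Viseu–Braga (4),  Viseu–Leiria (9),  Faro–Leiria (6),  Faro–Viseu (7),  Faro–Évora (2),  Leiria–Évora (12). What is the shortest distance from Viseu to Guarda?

Checking several routes:
Viseu -> Leiria -> Faro -> Évora -> Guarda: 9 + 6 + 2 + 11 = 28
Viseu -> Braga -> Faro -> Évora -> Guarda: 4 + 8 + 2 + 11 = 25
Viseu -> Faro -> Évora -> Guarda: 7 + 2 + 11 = 20
The minimum is 20.

20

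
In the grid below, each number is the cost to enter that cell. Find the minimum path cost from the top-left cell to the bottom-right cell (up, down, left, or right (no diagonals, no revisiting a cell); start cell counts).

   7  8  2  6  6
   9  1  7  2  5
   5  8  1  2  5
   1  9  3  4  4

34

Take r0c0 → r0c1 → r1c1 → r1c2 → r2c2 → r2c3 → r3c3 → r3c4 for a total of 7 + 8 + 1 + 7 + 1 + 2 + 4 + 4 = 34.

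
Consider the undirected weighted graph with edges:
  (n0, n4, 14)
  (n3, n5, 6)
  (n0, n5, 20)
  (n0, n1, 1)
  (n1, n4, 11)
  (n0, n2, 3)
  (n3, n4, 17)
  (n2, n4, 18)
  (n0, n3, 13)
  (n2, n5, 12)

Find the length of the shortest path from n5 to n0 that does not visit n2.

19

Candidate routes:
n5 - n3 - n4 - n1 - n0: 6 + 17 + 11 + 1 = 35
n5 - n3 - n0: 6 + 13 = 19
n5 - n0: 20
n5 - n3 - n4 - n0: 6 + 17 + 14 = 37
Best route has total 19.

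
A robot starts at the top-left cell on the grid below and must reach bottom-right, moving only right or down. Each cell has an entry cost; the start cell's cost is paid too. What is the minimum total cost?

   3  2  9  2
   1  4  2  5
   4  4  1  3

14

Path r0c0→r1c0→r1c1→r1c2→r2c2→r2c3: 3 + 1 + 4 + 2 + 1 + 3 = 14.
For comparison, the top-then-right route costs 24.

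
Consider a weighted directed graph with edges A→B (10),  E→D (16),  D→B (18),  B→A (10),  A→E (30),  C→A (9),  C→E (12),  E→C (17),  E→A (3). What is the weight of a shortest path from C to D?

28

Routes from C to D:
C → E → D: 12 + 16 = 28
C → A → E → D: 9 + 30 + 16 = 55
Shortest: 28.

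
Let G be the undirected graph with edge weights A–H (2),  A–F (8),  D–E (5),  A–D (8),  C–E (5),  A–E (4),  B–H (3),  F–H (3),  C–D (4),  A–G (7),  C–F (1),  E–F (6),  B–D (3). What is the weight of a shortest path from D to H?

Comparing a few candidate routes:
D - B - H: 3 + 3 = 6
D - C - F - H: 4 + 1 + 3 = 8
D - E - F - H: 5 + 6 + 3 = 14
D - E - C - F - H: 5 + 5 + 1 + 3 = 14
D - E - A - H: 5 + 4 + 2 = 11
D - A - H: 8 + 2 = 10
The minimum is 6.

6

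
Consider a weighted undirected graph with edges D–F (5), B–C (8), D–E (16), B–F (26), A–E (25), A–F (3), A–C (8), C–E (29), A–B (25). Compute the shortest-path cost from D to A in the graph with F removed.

Routes from D to A avoiding F:
D -> E -> A: 16 + 25 = 41
D -> E -> C -> B -> A: 16 + 29 + 8 + 25 = 78
D -> E -> C -> A: 16 + 29 + 8 = 53
Best route has total 41.

41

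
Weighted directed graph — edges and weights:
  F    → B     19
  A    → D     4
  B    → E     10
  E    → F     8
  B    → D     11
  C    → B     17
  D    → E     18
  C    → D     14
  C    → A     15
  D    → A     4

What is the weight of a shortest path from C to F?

35

Candidate routes:
C - A - D - E - F: 15 + 4 + 18 + 8 = 45
C - D - E - F: 14 + 18 + 8 = 40
C - B - D - E - F: 17 + 11 + 18 + 8 = 54
C - B - E - F: 17 + 10 + 8 = 35
The minimum is 35.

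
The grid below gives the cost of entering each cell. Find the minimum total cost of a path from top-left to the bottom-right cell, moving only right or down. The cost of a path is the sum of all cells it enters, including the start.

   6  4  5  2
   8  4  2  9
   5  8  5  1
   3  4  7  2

24

Cheapest: (0,0)→(0,1)→(1,1)→(1,2)→(2,2)→(2,3)→(3,3)
  6 + 4 + 4 + 2 + 5 + 1 + 2 = 24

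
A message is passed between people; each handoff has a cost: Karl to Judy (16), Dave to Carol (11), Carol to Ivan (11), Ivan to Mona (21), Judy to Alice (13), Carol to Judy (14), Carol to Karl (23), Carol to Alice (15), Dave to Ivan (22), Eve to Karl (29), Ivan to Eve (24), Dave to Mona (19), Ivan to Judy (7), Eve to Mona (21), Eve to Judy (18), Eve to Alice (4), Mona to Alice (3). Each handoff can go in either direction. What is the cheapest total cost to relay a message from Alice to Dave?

Comparing a few candidate routes:
Alice → Judy → Ivan → Dave: 13 + 7 + 22 = 42
Alice → Judy → Carol → Dave: 13 + 14 + 11 = 38
Alice → Carol → Dave: 15 + 11 = 26
Alice → Judy → Ivan → Carol → Dave: 13 + 7 + 11 + 11 = 42
Alice → Mona → Dave: 3 + 19 = 22
The minimum is 22.

22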